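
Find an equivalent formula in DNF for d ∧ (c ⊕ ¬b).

d ∧ (c ⊕ ¬b)
≡ d ∧ ((c ∧ ¬¬b) ∨ (¬c ∧ ¬b))   [expand ⊕]
≡ d ∧ ((c ∧ b) ∨ (¬c ∧ ¬b))   [double negation]
≡ (d ∧ c ∧ b) ∨ (d ∧ ¬c ∧ ¬b)   [distribute ∧ over ∨]

(d ∧ c ∧ b) ∨ (d ∧ ¬c ∧ ¬b)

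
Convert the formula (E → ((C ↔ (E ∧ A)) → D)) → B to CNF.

(E ∨ B) ∧ (¬C ∨ A ∨ B) ∧ (¬E ∨ ¬A ∨ C ∨ B) ∧ (¬D ∨ B)

(E → ((C ↔ (E ∧ A)) → D)) → B
⇔ ¬(E → ((C ↔ (E ∧ A)) → D)) ∨ B   (eliminate →)
⇔ ¬(¬E ∨ ((C ↔ (E ∧ A)) → D)) ∨ B   (eliminate →)
⇔ ¬(¬E ∨ ¬(C ↔ (E ∧ A)) ∨ D) ∨ B   (eliminate →)
⇔ ¬(¬E ∨ ¬((C → (E ∧ A)) ∧ ((E ∧ A) → C)) ∨ D) ∨ B   (eliminate ↔)
⇔ ¬(¬E ∨ ¬((¬C ∨ (E ∧ A)) ∧ ((E ∧ A) → C)) ∨ D) ∨ B   (eliminate →)
⇔ ¬(¬E ∨ ¬((¬C ∨ (E ∧ A)) ∧ (¬(E ∧ A) ∨ C)) ∨ D) ∨ B   (eliminate →)
⇔ (¬¬E ∧ ¬¬((¬C ∨ (E ∧ A)) ∧ (¬(E ∧ A) ∨ C)) ∧ ¬D) ∨ B   (De Morgan)
⇔ (E ∧ ¬¬((¬C ∨ (E ∧ A)) ∧ (¬(E ∧ A) ∨ C)) ∧ ¬D) ∨ B   (double negation)
⇔ (E ∧ (¬C ∨ (E ∧ A)) ∧ (¬(E ∧ A) ∨ C) ∧ ¬D) ∨ B   (double negation)
⇔ (E ∧ (¬C ∨ (E ∧ A)) ∧ (¬E ∨ ¬A ∨ C) ∧ ¬D) ∨ B   (De Morgan)
⇔ (E ∨ B) ∧ (¬C ∨ E ∨ B) ∧ (¬C ∨ A ∨ B) ∧ (¬E ∨ ¬A ∨ C ∨ B) ∧ (¬D ∨ B)   (distribute ∨ over ∧)
⇔ (E ∨ B) ∧ (¬C ∨ A ∨ B) ∧ (¬E ∨ ¬A ∨ C ∨ B) ∧ (¬D ∨ B)   (simplify)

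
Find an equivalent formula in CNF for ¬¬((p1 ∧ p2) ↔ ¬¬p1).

¬¬((p1 ∧ p2) ↔ ¬¬p1)
≡ ¬¬(((p1 ∧ p2) → ¬¬p1) ∧ (¬¬p1 → (p1 ∧ p2)))   — eliminate ↔
≡ ¬¬((¬(p1 ∧ p2) ∨ ¬¬p1) ∧ (¬¬p1 → (p1 ∧ p2)))   — eliminate →
≡ ¬¬((¬(p1 ∧ p2) ∨ ¬¬p1) ∧ (¬¬¬p1 ∨ (p1 ∧ p2)))   — eliminate →
≡ (¬(p1 ∧ p2) ∨ ¬¬p1) ∧ (¬¬¬p1 ∨ (p1 ∧ p2))   — double negation
≡ (¬p1 ∨ ¬p2 ∨ ¬¬p1) ∧ (¬¬¬p1 ∨ (p1 ∧ p2))   — De Morgan
≡ (¬p1 ∨ ¬p2 ∨ p1) ∧ (¬¬¬p1 ∨ (p1 ∧ p2))   — double negation
≡ (¬p1 ∨ ¬p2 ∨ p1) ∧ (¬p1 ∨ (p1 ∧ p2))   — double negation
≡ (¬p1 ∨ ¬p2 ∨ p1) ∧ (¬p1 ∨ p1) ∧ (¬p1 ∨ p2)   — distribute ∨ over ∧
≡ ¬p1 ∨ p2   — simplify

¬p1 ∨ p2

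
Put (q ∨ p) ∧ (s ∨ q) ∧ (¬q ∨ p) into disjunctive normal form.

(q ∧ p) ∨ (p ∧ s)

(q ∨ p) ∧ (s ∨ q) ∧ (¬q ∨ p)
= (q ∧ s ∧ ¬q) ∨ (q ∧ s ∧ p) ∨ (q ∧ q ∧ ¬q) ∨ (q ∧ q ∧ p) ∨ (p ∧ s ∧ ¬q) ∨ (p ∧ s ∧ p) ∨ (p ∧ q ∧ ¬q) ∨ (p ∧ q ∧ p)   [distribute ∧ over ∨]
= (q ∧ p) ∨ (p ∧ s)   [simplify]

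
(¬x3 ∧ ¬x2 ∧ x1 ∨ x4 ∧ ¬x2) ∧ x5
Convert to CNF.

(¬x3 ∧ ¬x2 ∧ x1 ∨ x4 ∧ ¬x2) ∧ x5
= (¬x3 ∨ x4) ∧ (¬x3 ∨ ¬x2) ∧ (¬x2 ∨ x4) ∧ (¬x2 ∨ ¬x2) ∧ (x1 ∨ x4) ∧ (x1 ∨ ¬x2) ∧ x5   [distribute ∨ over ∧]
= (¬x3 ∨ x4) ∧ ¬x2 ∧ (x1 ∨ x4) ∧ x5   [simplify]

(¬x3 ∨ x4) ∧ ¬x2 ∧ (x1 ∨ x4) ∧ x5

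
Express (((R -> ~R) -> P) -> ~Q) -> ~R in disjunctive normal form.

(R & Q) | (P & Q) | ~R

(((R -> ~R) -> P) -> ~Q) -> ~R
≡ ~(((R -> ~R) -> P) -> ~Q) | ~R   (eliminate ->)
≡ ~(~((R -> ~R) -> P) | ~Q) | ~R   (eliminate ->)
≡ ~(~(~(R -> ~R) | P) | ~Q) | ~R   (eliminate ->)
≡ ~(~(~(~R | ~R) | P) | ~Q) | ~R   (eliminate ->)
≡ (~~(~(~R | ~R) | P) & ~~Q) | ~R   (De Morgan)
≡ ((~(~R | ~R) | P) & ~~Q) | ~R   (double negation)
≡ (((~~R & ~~R) | P) & ~~Q) | ~R   (De Morgan)
≡ (((R & ~~R) | P) & ~~Q) | ~R   (double negation)
≡ (((R & R) | P) & ~~Q) | ~R   (double negation)
≡ (((R & R) | P) & Q) | ~R   (double negation)
≡ (R & R & Q) | (P & Q) | ~R   (distribute & over |)
≡ (R & Q) | (P & Q) | ~R   (simplify)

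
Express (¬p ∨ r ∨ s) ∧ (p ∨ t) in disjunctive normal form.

(¬p ∨ r ∨ s) ∧ (p ∨ t)
= (¬p ∧ p) ∨ (¬p ∧ t) ∨ (r ∧ p) ∨ (r ∧ t) ∨ (s ∧ p) ∨ (s ∧ t)   (distribute ∧ over ∨)
= (¬p ∧ t) ∨ (r ∧ p) ∨ (r ∧ t) ∨ (s ∧ p) ∨ (s ∧ t)   (simplify)

(¬p ∧ t) ∨ (r ∧ p) ∨ (r ∧ t) ∨ (s ∧ p) ∨ (s ∧ t)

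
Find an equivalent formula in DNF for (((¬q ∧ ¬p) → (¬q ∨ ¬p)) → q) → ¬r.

(((¬q ∧ ¬p) → (¬q ∨ ¬p)) → q) → ¬r
= ¬(((¬q ∧ ¬p) → (¬q ∨ ¬p)) → q) ∨ ¬r   [eliminate →]
= ¬(¬((¬q ∧ ¬p) → (¬q ∨ ¬p)) ∨ q) ∨ ¬r   [eliminate →]
= ¬(¬(¬(¬q ∧ ¬p) ∨ ¬q ∨ ¬p) ∨ q) ∨ ¬r   [eliminate →]
= (¬¬(¬(¬q ∧ ¬p) ∨ ¬q ∨ ¬p) ∧ ¬q) ∨ ¬r   [De Morgan]
= ((¬(¬q ∧ ¬p) ∨ ¬q ∨ ¬p) ∧ ¬q) ∨ ¬r   [double negation]
= ((¬¬q ∨ ¬¬p ∨ ¬q ∨ ¬p) ∧ ¬q) ∨ ¬r   [De Morgan]
= ((q ∨ ¬¬p ∨ ¬q ∨ ¬p) ∧ ¬q) ∨ ¬r   [double negation]
= ((q ∨ p ∨ ¬q ∨ ¬p) ∧ ¬q) ∨ ¬r   [double negation]
= (q ∧ ¬q) ∨ (p ∧ ¬q) ∨ (¬q ∧ ¬q) ∨ (¬p ∧ ¬q) ∨ ¬r   [distribute ∧ over ∨]
= ¬q ∨ ¬r   [simplify]

¬q ∨ ¬r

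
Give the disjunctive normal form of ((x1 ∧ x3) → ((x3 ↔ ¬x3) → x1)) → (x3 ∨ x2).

x3 ∨ x2

((x1 ∧ x3) → ((x3 ↔ ¬x3) → x1)) → (x3 ∨ x2)
⇔ ¬((x1 ∧ x3) → ((x3 ↔ ¬x3) → x1)) ∨ x3 ∨ x2   [eliminate →]
⇔ ¬(¬(x1 ∧ x3) ∨ ((x3 ↔ ¬x3) → x1)) ∨ x3 ∨ x2   [eliminate →]
⇔ ¬(¬(x1 ∧ x3) ∨ ¬(x3 ↔ ¬x3) ∨ x1) ∨ x3 ∨ x2   [eliminate →]
⇔ ¬(¬(x1 ∧ x3) ∨ ¬((x3 → ¬x3) ∧ (¬x3 → x3)) ∨ x1) ∨ x3 ∨ x2   [eliminate ↔]
⇔ ¬(¬(x1 ∧ x3) ∨ ¬((¬x3 ∨ ¬x3) ∧ (¬x3 → x3)) ∨ x1) ∨ x3 ∨ x2   [eliminate →]
⇔ ¬(¬(x1 ∧ x3) ∨ ¬((¬x3 ∨ ¬x3) ∧ (¬¬x3 ∨ x3)) ∨ x1) ∨ x3 ∨ x2   [eliminate →]
⇔ (¬¬(x1 ∧ x3) ∧ ¬¬((¬x3 ∨ ¬x3) ∧ (¬¬x3 ∨ x3)) ∧ ¬x1) ∨ x3 ∨ x2   [De Morgan]
⇔ (x1 ∧ x3 ∧ ¬¬((¬x3 ∨ ¬x3) ∧ (¬¬x3 ∨ x3)) ∧ ¬x1) ∨ x3 ∨ x2   [double negation]
⇔ (x1 ∧ x3 ∧ (¬x3 ∨ ¬x3) ∧ (¬¬x3 ∨ x3) ∧ ¬x1) ∨ x3 ∨ x2   [double negation]
⇔ (x1 ∧ x3 ∧ (¬x3 ∨ ¬x3) ∧ (x3 ∨ x3) ∧ ¬x1) ∨ x3 ∨ x2   [double negation]
⇔ (x1 ∧ x3 ∧ ¬x3 ∧ x3 ∧ ¬x1) ∨ (x1 ∧ x3 ∧ ¬x3 ∧ x3 ∧ ¬x1) ∨ (x1 ∧ x3 ∧ ¬x3 ∧ x3 ∧ ¬x1) ∨ (x1 ∧ x3 ∧ ¬x3 ∧ x3 ∧ ¬x1) ∨ x3 ∨ x2   [distribute ∧ over ∨]
⇔ x3 ∨ x2   [simplify]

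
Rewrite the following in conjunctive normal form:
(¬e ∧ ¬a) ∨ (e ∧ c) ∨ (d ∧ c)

(¬e ∨ c) ∧ (¬a ∨ e ∨ d) ∧ (¬a ∨ c)

(¬e ∧ ¬a) ∨ (e ∧ c) ∨ (d ∧ c)
≡ (¬e ∨ e ∨ d) ∧ (¬e ∨ e ∨ c) ∧ (¬e ∨ c ∨ d) ∧ (¬e ∨ c ∨ c) ∧ (¬a ∨ e ∨ d) ∧ (¬a ∨ e ∨ c) ∧ (¬a ∨ c ∨ d) ∧ (¬a ∨ c ∨ c)   [distribute ∨ over ∧]
≡ (¬e ∨ c) ∧ (¬a ∨ e ∨ d) ∧ (¬a ∨ c)   [simplify]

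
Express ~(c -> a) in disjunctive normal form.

~(c -> a)
≡ ~(~c | a)   [eliminate ->]
≡ ~~c & ~a   [De Morgan]
≡ c & ~a   [double negation]

c & ~a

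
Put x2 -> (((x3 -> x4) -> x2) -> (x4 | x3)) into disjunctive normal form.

x2 -> (((x3 -> x4) -> x2) -> (x4 | x3))
≡ ~x2 | (((x3 -> x4) -> x2) -> (x4 | x3))
≡ ~x2 | ~((x3 -> x4) -> x2) | x4 | x3
≡ ~x2 | ~(~(x3 -> x4) | x2) | x4 | x3
≡ ~x2 | ~(~(~x3 | x4) | x2) | x4 | x3
≡ ~x2 | (~~(~x3 | x4) & ~x2) | x4 | x3
≡ ~x2 | ((~x3 | x4) & ~x2) | x4 | x3
≡ ~x2 | (~x3 & ~x2) | (x4 & ~x2) | x4 | x3
≡ ~x2 | x4 | x3

~x2 | x4 | x3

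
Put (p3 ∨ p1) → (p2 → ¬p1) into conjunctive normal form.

(p3 ∨ p1) → (p2 → ¬p1)
≡ ¬(p3 ∨ p1) ∨ (p2 → ¬p1)   [eliminate →]
≡ ¬(p3 ∨ p1) ∨ ¬p2 ∨ ¬p1   [eliminate →]
≡ (¬p3 ∧ ¬p1) ∨ ¬p2 ∨ ¬p1   [De Morgan]
≡ (¬p3 ∨ ¬p2 ∨ ¬p1) ∧ (¬p1 ∨ ¬p2 ∨ ¬p1)   [distribute ∨ over ∧]
≡ ¬p1 ∨ ¬p2   [simplify]

¬p1 ∨ ¬p2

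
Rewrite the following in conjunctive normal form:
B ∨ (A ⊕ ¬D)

(B ∨ A ∨ ¬D) ∧ (B ∨ ¬A ∨ D)

B ∨ (A ⊕ ¬D)
⇔ B ∨ ((A ∨ ¬D) ∧ ¬(A ∧ ¬D))   [expand ⊕]
⇔ B ∨ ((A ∨ ¬D) ∧ (¬A ∨ ¬¬D))   [De Morgan]
⇔ B ∨ ((A ∨ ¬D) ∧ (¬A ∨ D))   [double negation]
⇔ (B ∨ A ∨ ¬D) ∧ (B ∨ ¬A ∨ D)   [distribute ∨ over ∧]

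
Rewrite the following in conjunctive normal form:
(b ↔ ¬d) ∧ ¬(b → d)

(b ↔ ¬d) ∧ ¬(b → d)
≡ (b → ¬d) ∧ (¬d → b) ∧ ¬(b → d)   — eliminate ↔
≡ (¬b ∨ ¬d) ∧ (¬d → b) ∧ ¬(b → d)   — eliminate →
≡ (¬b ∨ ¬d) ∧ (¬¬d ∨ b) ∧ ¬(b → d)   — eliminate →
≡ (¬b ∨ ¬d) ∧ (¬¬d ∨ b) ∧ ¬(¬b ∨ d)   — eliminate →
≡ (¬b ∨ ¬d) ∧ (d ∨ b) ∧ ¬(¬b ∨ d)   — double negation
≡ (¬b ∨ ¬d) ∧ (d ∨ b) ∧ ¬¬b ∧ ¬d   — De Morgan
≡ (¬b ∨ ¬d) ∧ (d ∨ b) ∧ b ∧ ¬d   — double negation
≡ b ∧ ¬d   — simplify

b ∧ ¬d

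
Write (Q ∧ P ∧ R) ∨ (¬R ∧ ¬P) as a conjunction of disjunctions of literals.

(Q ∧ P ∧ R) ∨ (¬R ∧ ¬P)
≡ (Q ∨ ¬R) ∧ (Q ∨ ¬P) ∧ (P ∨ ¬R) ∧ (P ∨ ¬P) ∧ (R ∨ ¬R) ∧ (R ∨ ¬P)   — distribute ∨ over ∧
≡ (Q ∨ ¬R) ∧ (Q ∨ ¬P) ∧ (P ∨ ¬R) ∧ (R ∨ ¬P)   — simplify

(Q ∨ ¬R) ∧ (Q ∨ ¬P) ∧ (P ∨ ¬R) ∧ (R ∨ ¬P)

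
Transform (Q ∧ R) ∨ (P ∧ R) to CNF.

(Q ∧ R) ∨ (P ∧ R)
≡ (Q ∨ P) ∧ (Q ∨ R) ∧ (R ∨ P) ∧ (R ∨ R)
≡ (Q ∨ P) ∧ R

(Q ∨ P) ∧ R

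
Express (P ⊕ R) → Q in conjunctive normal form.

(P ⊕ R) → Q
= ¬(P ⊕ R) ∨ Q   (eliminate →)
= ¬((P ∨ R) ∧ ¬(P ∧ R)) ∨ Q   (expand ⊕)
= ¬(P ∨ R) ∨ ¬¬(P ∧ R) ∨ Q   (De Morgan)
= (¬P ∧ ¬R) ∨ ¬¬(P ∧ R) ∨ Q   (De Morgan)
= (¬P ∧ ¬R) ∨ (P ∧ R) ∨ Q   (double negation)
= (¬P ∨ P ∨ Q) ∧ (¬P ∨ R ∨ Q) ∧ (¬R ∨ P ∨ Q) ∧ (¬R ∨ R ∨ Q)   (distribute ∨ over ∧)
= (¬P ∨ R ∨ Q) ∧ (¬R ∨ P ∨ Q)   (simplify)

(¬P ∨ R ∨ Q) ∧ (¬R ∨ P ∨ Q)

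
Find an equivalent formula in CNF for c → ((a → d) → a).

c → ((a → d) → a)
= ¬c ∨ ((a → d) → a)   — eliminate →
= ¬c ∨ ¬(a → d) ∨ a   — eliminate →
= ¬c ∨ ¬(¬a ∨ d) ∨ a   — eliminate →
= ¬c ∨ (¬¬a ∧ ¬d) ∨ a   — De Morgan
= ¬c ∨ (a ∧ ¬d) ∨ a   — double negation
= (¬c ∨ a ∨ a) ∧ (¬c ∨ ¬d ∨ a)   — distribute ∨ over ∧
= ¬c ∨ a   — simplify

¬c ∨ a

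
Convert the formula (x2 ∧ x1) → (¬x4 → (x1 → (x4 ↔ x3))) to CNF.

¬x2 ∨ ¬x1 ∨ x4 ∨ ¬x3

(x2 ∧ x1) → (¬x4 → (x1 → (x4 ↔ x3)))
≡ ¬(x2 ∧ x1) ∨ (¬x4 → (x1 → (x4 ↔ x3)))   (eliminate →)
≡ ¬(x2 ∧ x1) ∨ ¬¬x4 ∨ (x1 → (x4 ↔ x3))   (eliminate →)
≡ ¬(x2 ∧ x1) ∨ ¬¬x4 ∨ ¬x1 ∨ (x4 ↔ x3)   (eliminate →)
≡ ¬(x2 ∧ x1) ∨ ¬¬x4 ∨ ¬x1 ∨ ((x4 → x3) ∧ (x3 → x4))   (eliminate ↔)
≡ ¬(x2 ∧ x1) ∨ ¬¬x4 ∨ ¬x1 ∨ ((¬x4 ∨ x3) ∧ (x3 → x4))   (eliminate →)
≡ ¬(x2 ∧ x1) ∨ ¬¬x4 ∨ ¬x1 ∨ ((¬x4 ∨ x3) ∧ (¬x3 ∨ x4))   (eliminate →)
≡ ¬x2 ∨ ¬x1 ∨ ¬¬x4 ∨ ¬x1 ∨ ((¬x4 ∨ x3) ∧ (¬x3 ∨ x4))   (De Morgan)
≡ ¬x2 ∨ ¬x1 ∨ x4 ∨ ¬x1 ∨ ((¬x4 ∨ x3) ∧ (¬x3 ∨ x4))   (double negation)
≡ (¬x2 ∨ ¬x1 ∨ x4 ∨ ¬x1 ∨ ¬x4 ∨ x3) ∧ (¬x2 ∨ ¬x1 ∨ x4 ∨ ¬x1 ∨ ¬x3 ∨ x4)   (distribute ∨ over ∧)
≡ ¬x2 ∨ ¬x1 ∨ x4 ∨ ¬x3   (simplify)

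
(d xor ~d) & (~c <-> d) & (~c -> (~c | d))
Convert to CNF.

(d xor ~d) & (~c <-> d) & (~c -> (~c | d))
⇔ (d | ~d) & ~(d & ~d) & (~c <-> d) & (~c -> (~c | d))   [expand xor]
⇔ (d | ~d) & ~(d & ~d) & (~c -> d) & (d -> ~c) & (~c -> (~c | d))   [eliminate <->]
⇔ (d | ~d) & ~(d & ~d) & (~~c | d) & (d -> ~c) & (~c -> (~c | d))   [eliminate ->]
⇔ (d | ~d) & ~(d & ~d) & (~~c | d) & (~d | ~c) & (~c -> (~c | d))   [eliminate ->]
⇔ (d | ~d) & ~(d & ~d) & (~~c | d) & (~d | ~c) & (~~c | ~c | d)   [eliminate ->]
⇔ (d | ~d) & (~d | ~~d) & (~~c | d) & (~d | ~c) & (~~c | ~c | d)   [De Morgan]
⇔ (d | ~d) & (~d | d) & (~~c | d) & (~d | ~c) & (~~c | ~c | d)   [double negation]
⇔ (d | ~d) & (~d | d) & (c | d) & (~d | ~c) & (~~c | ~c | d)   [double negation]
⇔ (d | ~d) & (~d | d) & (c | d) & (~d | ~c) & (c | ~c | d)   [double negation]
⇔ (c | d) & (~d | ~c)   [simplify]

(c | d) & (~d | ~c)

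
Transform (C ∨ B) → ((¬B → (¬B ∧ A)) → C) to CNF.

(C ∨ B) → ((¬B → (¬B ∧ A)) → C)
= ¬(C ∨ B) ∨ ((¬B → (¬B ∧ A)) → C)   [eliminate →]
= ¬(C ∨ B) ∨ ¬(¬B → (¬B ∧ A)) ∨ C   [eliminate →]
= ¬(C ∨ B) ∨ ¬(¬¬B ∨ (¬B ∧ A)) ∨ C   [eliminate →]
= (¬C ∧ ¬B) ∨ ¬(¬¬B ∨ (¬B ∧ A)) ∨ C   [De Morgan]
= (¬C ∧ ¬B) ∨ (¬¬¬B ∧ ¬(¬B ∧ A)) ∨ C   [De Morgan]
= (¬C ∧ ¬B) ∨ (¬B ∧ ¬(¬B ∧ A)) ∨ C   [double negation]
= (¬C ∧ ¬B) ∨ (¬B ∧ (¬¬B ∨ ¬A)) ∨ C   [De Morgan]
= (¬C ∧ ¬B) ∨ (¬B ∧ (B ∨ ¬A)) ∨ C   [double negation]
= (¬C ∨ ¬B ∨ C) ∧ (¬C ∨ B ∨ ¬A ∨ C) ∧ (¬B ∨ ¬B ∨ C) ∧ (¬B ∨ B ∨ ¬A ∨ C)   [distribute ∨ over ∧]
= ¬B ∨ C   [simplify]

¬B ∨ C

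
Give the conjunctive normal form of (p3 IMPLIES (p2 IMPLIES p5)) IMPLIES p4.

(p3 OR p4) AND (p2 OR p4) AND (NOT p5 OR p4)

(p3 IMPLIES (p2 IMPLIES p5)) IMPLIES p4
≡ NOT (p3 IMPLIES (p2 IMPLIES p5)) OR p4   [eliminate IMPLIES]
≡ NOT (NOT p3 OR (p2 IMPLIES p5)) OR p4   [eliminate IMPLIES]
≡ NOT (NOT p3 OR NOT p2 OR p5) OR p4   [eliminate IMPLIES]
≡ (NOT NOT p3 AND NOT NOT p2 AND NOT p5) OR p4   [De Morgan]
≡ (p3 AND NOT NOT p2 AND NOT p5) OR p4   [double negation]
≡ (p3 AND p2 AND NOT p5) OR p4   [double negation]
≡ (p3 OR p4) AND (p2 OR p4) AND (NOT p5 OR p4)   [distribute OR over AND]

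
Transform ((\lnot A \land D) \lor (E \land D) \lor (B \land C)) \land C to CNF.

((\lnot A \land D) \lor (E \land D) \lor (B \land C)) \land C
≡ (\lnot A \lor E \lor B) \land (\lnot A \lor E \lor C) \land (\lnot A \lor D \lor B) \land (\lnot A \lor D \lor C) \land (D \lor E \lor B) \land (D \lor E \lor C) \land (D \lor D \lor B) \land (D \lor D \lor C) \land C   — distribute \lor over \land
≡ (\lnot A \lor E \lor B) \land (D \lor B) \land C   — simplify

(\lnot A \lor E \lor B) \land (D \lor B) \land C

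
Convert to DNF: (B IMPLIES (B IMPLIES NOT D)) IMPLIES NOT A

(B IMPLIES (B IMPLIES NOT D)) IMPLIES NOT A
⇔ NOT (B IMPLIES (B IMPLIES NOT D)) OR NOT A   — eliminate IMPLIES
⇔ NOT (NOT B OR (B IMPLIES NOT D)) OR NOT A   — eliminate IMPLIES
⇔ NOT (NOT B OR NOT B OR NOT D) OR NOT A   — eliminate IMPLIES
⇔ (NOT NOT B AND NOT NOT B AND NOT NOT D) OR NOT A   — De Morgan
⇔ (B AND NOT NOT B AND NOT NOT D) OR NOT A   — double negation
⇔ (B AND B AND NOT NOT D) OR NOT A   — double negation
⇔ (B AND B AND D) OR NOT A   — double negation
⇔ (B AND D) OR NOT A   — simplify

(B AND D) OR NOT A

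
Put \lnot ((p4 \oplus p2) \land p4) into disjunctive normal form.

\lnot ((p4 \oplus p2) \land p4)
≡ \lnot ((p4 \land \lnot p2 \lor \lnot p4 \land p2) \land p4)   [expand \oplus]
≡ \lnot (p4 \land \lnot p2 \lor \lnot p4 \land p2) \lor \lnot p4   [De Morgan]
≡ \lnot (p4 \land \lnot p2) \land \lnot (\lnot p4 \land p2) \lor \lnot p4   [De Morgan]
≡ (\lnot p4 \lor \lnot \lnot p2) \land \lnot (\lnot p4 \land p2) \lor \lnot p4   [De Morgan]
≡ (\lnot p4 \lor p2) \land \lnot (\lnot p4 \land p2) \lor \lnot p4   [double negation]
≡ (\lnot p4 \lor p2) \land (\lnot \lnot p4 \lor \lnot p2) \lor \lnot p4   [De Morgan]
≡ (\lnot p4 \lor p2) \land (p4 \lor \lnot p2) \lor \lnot p4   [double negation]
≡ \lnot p4 \land p4 \lor \lnot p4 \land \lnot p2 \lor p2 \land p4 \lor p2 \land \lnot p2 \lor \lnot p4   [distribute \land over \lor]
≡ p2 \land p4 \lor \lnot p4   [simplify]

p2 \land p4 \lor \lnot p4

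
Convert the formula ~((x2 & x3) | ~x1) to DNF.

~((x2 & x3) | ~x1)
≡ ~(x2 & x3) & ~~x1   [De Morgan]
≡ (~x2 | ~x3) & ~~x1   [De Morgan]
≡ (~x2 | ~x3) & x1   [double negation]
≡ (~x2 & x1) | (~x3 & x1)   [distribute & over |]

(~x2 & x1) | (~x3 & x1)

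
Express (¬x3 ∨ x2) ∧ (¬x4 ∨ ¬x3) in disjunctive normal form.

(¬x3 ∨ x2) ∧ (¬x4 ∨ ¬x3)
= ¬x3 ∧ ¬x4 ∨ ¬x3 ∧ ¬x3 ∨ x2 ∧ ¬x4 ∨ x2 ∧ ¬x3   [distribute ∧ over ∨]
= ¬x3 ∨ x2 ∧ ¬x4   [simplify]

¬x3 ∨ x2 ∧ ¬x4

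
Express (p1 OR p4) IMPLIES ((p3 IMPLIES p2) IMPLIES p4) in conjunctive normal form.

(NOT p1 OR p3 OR p4) AND (NOT p1 OR NOT p2 OR p4)

(p1 OR p4) IMPLIES ((p3 IMPLIES p2) IMPLIES p4)
⇔ NOT (p1 OR p4) OR ((p3 IMPLIES p2) IMPLIES p4)   [eliminate IMPLIES]
⇔ NOT (p1 OR p4) OR NOT (p3 IMPLIES p2) OR p4   [eliminate IMPLIES]
⇔ NOT (p1 OR p4) OR NOT (NOT p3 OR p2) OR p4   [eliminate IMPLIES]
⇔ (NOT p1 AND NOT p4) OR NOT (NOT p3 OR p2) OR p4   [De Morgan]
⇔ (NOT p1 AND NOT p4) OR (NOT NOT p3 AND NOT p2) OR p4   [De Morgan]
⇔ (NOT p1 AND NOT p4) OR (p3 AND NOT p2) OR p4   [double negation]
⇔ (NOT p1 OR p3 OR p4) AND (NOT p1 OR NOT p2 OR p4) AND (NOT p4 OR p3 OR p4) AND (NOT p4 OR NOT p2 OR p4)   [distribute OR over AND]
⇔ (NOT p1 OR p3 OR p4) AND (NOT p1 OR NOT p2 OR p4)   [simplify]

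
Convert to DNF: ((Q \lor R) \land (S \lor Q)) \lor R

Q \lor R

((Q \lor R) \land (S \lor Q)) \lor R
= (Q \land S) \lor (Q \land Q) \lor (R \land S) \lor (R \land Q) \lor R   — distribute \land over \lor
= Q \lor R   — simplify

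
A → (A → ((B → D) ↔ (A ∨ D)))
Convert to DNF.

A → (A → ((B → D) ↔ (A ∨ D)))
= ¬A ∨ (A → ((B → D) ↔ (A ∨ D)))
= ¬A ∨ ¬A ∨ ((B → D) ↔ (A ∨ D))
= ¬A ∨ ¬A ∨ (((B → D) → (A ∨ D)) ∧ ((A ∨ D) → (B → D)))
= ¬A ∨ ¬A ∨ ((¬(B → D) ∨ A ∨ D) ∧ ((A ∨ D) → (B → D)))
= ¬A ∨ ¬A ∨ ((¬(¬B ∨ D) ∨ A ∨ D) ∧ ((A ∨ D) → (B → D)))
= ¬A ∨ ¬A ∨ ((¬(¬B ∨ D) ∨ A ∨ D) ∧ (¬(A ∨ D) ∨ (B → D)))
= ¬A ∨ ¬A ∨ ((¬(¬B ∨ D) ∨ A ∨ D) ∧ (¬(A ∨ D) ∨ ¬B ∨ D))
= ¬A ∨ ¬A ∨ (((¬¬B ∧ ¬D) ∨ A ∨ D) ∧ (¬(A ∨ D) ∨ ¬B ∨ D))
= ¬A ∨ ¬A ∨ (((B ∧ ¬D) ∨ A ∨ D) ∧ (¬(A ∨ D) ∨ ¬B ∨ D))
= ¬A ∨ ¬A ∨ (((B ∧ ¬D) ∨ A ∨ D) ∧ ((¬A ∧ ¬D) ∨ ¬B ∨ D))
= ¬A ∨ ¬A ∨ (B ∧ ¬D ∧ ¬A ∧ ¬D) ∨ (B ∧ ¬D ∧ ¬B) ∨ (B ∧ ¬D ∧ D) ∨ (A ∧ ¬A ∧ ¬D) ∨ (A ∧ ¬B) ∨ (A ∧ D) ∨ (D ∧ ¬A ∧ ¬D) ∨ (D ∧ ¬B) ∨ (D ∧ D)
= ¬A ∨ (A ∧ ¬B) ∨ D

¬A ∨ (A ∧ ¬B) ∨ D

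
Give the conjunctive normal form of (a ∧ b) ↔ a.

(a ∧ b) ↔ a
≡ ((a ∧ b) → a) ∧ (a → (a ∧ b))   [eliminate ↔]
≡ (¬(a ∧ b) ∨ a) ∧ (a → (a ∧ b))   [eliminate →]
≡ (¬(a ∧ b) ∨ a) ∧ (¬a ∨ (a ∧ b))   [eliminate →]
≡ (¬a ∨ ¬b ∨ a) ∧ (¬a ∨ (a ∧ b))   [De Morgan]
≡ (¬a ∨ ¬b ∨ a) ∧ (¬a ∨ a) ∧ (¬a ∨ b)   [distribute ∨ over ∧]
≡ ¬a ∨ b   [simplify]

¬a ∨ b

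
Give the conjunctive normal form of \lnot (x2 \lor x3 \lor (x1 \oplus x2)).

\lnot (x2 \lor x3 \lor (x1 \oplus x2))
≡ \lnot (x2 \lor x3 \lor (x1 \lor x2) \land \lnot (x1 \land x2))   (expand \oplus)
≡ \lnot x2 \land \lnot x3 \land \lnot ((x1 \lor x2) \land \lnot (x1 \land x2))   (De Morgan)
≡ \lnot x2 \land \lnot x3 \land (\lnot (x1 \lor x2) \lor \lnot \lnot (x1 \land x2))   (De Morgan)
≡ \lnot x2 \land \lnot x3 \land (\lnot x1 \land \lnot x2 \lor \lnot \lnot (x1 \land x2))   (De Morgan)
≡ \lnot x2 \land \lnot x3 \land (\lnot x1 \land \lnot x2 \lor x1 \land x2)   (double negation)
≡ \lnot x2 \land \lnot x3 \land (\lnot x1 \lor x1) \land (\lnot x1 \lor x2) \land (\lnot x2 \lor x1) \land (\lnot x2 \lor x2)   (distribute \lor over \land)
≡ \lnot x2 \land \lnot x3 \land (\lnot x1 \lor x2)   (simplify)

\lnot x2 \land \lnot x3 \land (\lnot x1 \lor x2)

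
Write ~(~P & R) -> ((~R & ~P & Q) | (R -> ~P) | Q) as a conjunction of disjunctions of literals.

~(~P & R) -> ((~R & ~P & Q) | (R -> ~P) | Q)
= ~~(~P & R) | (~R & ~P & Q) | (R -> ~P) | Q   — eliminate ->
= ~~(~P & R) | (~R & ~P & Q) | ~R | ~P | Q   — eliminate ->
= (~P & R) | (~R & ~P & Q) | ~R | ~P | Q   — double negation
= (~P | ~R | ~R | ~P | Q) & (~P | ~P | ~R | ~P | Q) & (~P | Q | ~R | ~P | Q) & (R | ~R | ~R | ~P | Q) & (R | ~P | ~R | ~P | Q) & (R | Q | ~R | ~P | Q)   — distribute | over &
= ~P | ~R | Q   — simplify

~P | ~R | Q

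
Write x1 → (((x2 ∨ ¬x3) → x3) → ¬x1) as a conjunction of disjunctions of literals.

¬x1 ∨ ¬x3

x1 → (((x2 ∨ ¬x3) → x3) → ¬x1)
= ¬x1 ∨ (((x2 ∨ ¬x3) → x3) → ¬x1)   [eliminate →]
= ¬x1 ∨ ¬((x2 ∨ ¬x3) → x3) ∨ ¬x1   [eliminate →]
= ¬x1 ∨ ¬(¬(x2 ∨ ¬x3) ∨ x3) ∨ ¬x1   [eliminate →]
= ¬x1 ∨ (¬¬(x2 ∨ ¬x3) ∧ ¬x3) ∨ ¬x1   [De Morgan]
= ¬x1 ∨ ((x2 ∨ ¬x3) ∧ ¬x3) ∨ ¬x1   [double negation]
= (¬x1 ∨ x2 ∨ ¬x3 ∨ ¬x1) ∧ (¬x1 ∨ ¬x3 ∨ ¬x1)   [distribute ∨ over ∧]
= ¬x1 ∨ ¬x3   [simplify]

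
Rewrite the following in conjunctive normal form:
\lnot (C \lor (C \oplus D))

\lnot C \land (\lnot D \lor C)

\lnot (C \lor (C \oplus D))
= \lnot (C \lor ((C \lor D) \land \lnot (C \land D)))   [expand \oplus]
= \lnot C \land \lnot ((C \lor D) \land \lnot (C \land D))   [De Morgan]
= \lnot C \land (\lnot (C \lor D) \lor \lnot \lnot (C \land D))   [De Morgan]
= \lnot C \land ((\lnot C \land \lnot D) \lor \lnot \lnot (C \land D))   [De Morgan]
= \lnot C \land ((\lnot C \land \lnot D) \lor (C \land D))   [double negation]
= \lnot C \land (\lnot C \lor C) \land (\lnot C \lor D) \land (\lnot D \lor C) \land (\lnot D \lor D)   [distribute \lor over \land]
= \lnot C \land (\lnot D \lor C)   [simplify]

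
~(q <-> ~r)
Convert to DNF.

~(q <-> ~r)
≡ ~((q -> ~r) & (~r -> q))   [eliminate <->]
≡ ~((~q | ~r) & (~r -> q))   [eliminate ->]
≡ ~((~q | ~r) & (~~r | q))   [eliminate ->]
≡ ~(~q | ~r) | ~(~~r | q)   [De Morgan]
≡ (~~q & ~~r) | ~(~~r | q)   [De Morgan]
≡ (q & ~~r) | ~(~~r | q)   [double negation]
≡ (q & r) | ~(~~r | q)   [double negation]
≡ (q & r) | (~~~r & ~q)   [De Morgan]
≡ (q & r) | (~r & ~q)   [double negation]

(q & r) | (~r & ~q)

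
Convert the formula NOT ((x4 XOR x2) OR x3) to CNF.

(NOT x4 OR x2) AND (NOT x2 OR x4) AND NOT x3

NOT ((x4 XOR x2) OR x3)
≡ NOT (((x4 OR x2) AND NOT (x4 AND x2)) OR x3)   (expand XOR)
≡ NOT ((x4 OR x2) AND NOT (x4 AND x2)) AND NOT x3   (De Morgan)
≡ (NOT (x4 OR x2) OR NOT NOT (x4 AND x2)) AND NOT x3   (De Morgan)
≡ ((NOT x4 AND NOT x2) OR NOT NOT (x4 AND x2)) AND NOT x3   (De Morgan)
≡ ((NOT x4 AND NOT x2) OR (x4 AND x2)) AND NOT x3   (double negation)
≡ (NOT x4 OR x4) AND (NOT x4 OR x2) AND (NOT x2 OR x4) AND (NOT x2 OR x2) AND NOT x3   (distribute OR over AND)
≡ (NOT x4 OR x2) AND (NOT x2 OR x4) AND NOT x3   (simplify)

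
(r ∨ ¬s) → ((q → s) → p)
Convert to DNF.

(¬r ∧ s) ∨ (q ∧ ¬s) ∨ p

(r ∨ ¬s) → ((q → s) → p)
≡ ¬(r ∨ ¬s) ∨ ((q → s) → p)
≡ ¬(r ∨ ¬s) ∨ ¬(q → s) ∨ p
≡ ¬(r ∨ ¬s) ∨ ¬(¬q ∨ s) ∨ p
≡ (¬r ∧ ¬¬s) ∨ ¬(¬q ∨ s) ∨ p
≡ (¬r ∧ s) ∨ ¬(¬q ∨ s) ∨ p
≡ (¬r ∧ s) ∨ (¬¬q ∧ ¬s) ∨ p
≡ (¬r ∧ s) ∨ (q ∧ ¬s) ∨ p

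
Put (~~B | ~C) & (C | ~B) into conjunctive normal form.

(~~B | ~C) & (C | ~B)
≡ (B | ~C) & (C | ~B)   [double negation]

(B | ~C) & (C | ~B)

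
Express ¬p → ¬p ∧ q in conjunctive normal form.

p ∨ q

¬p → ¬p ∧ q
= ¬¬p ∨ ¬p ∧ q   — eliminate →
= p ∨ ¬p ∧ q   — double negation
= (p ∨ ¬p) ∧ (p ∨ q)   — distribute ∨ over ∧
= p ∨ q   — simplify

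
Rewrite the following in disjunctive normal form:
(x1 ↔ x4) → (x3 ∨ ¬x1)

(x1 ↔ x4) → (x3 ∨ ¬x1)
≡ ¬(x1 ↔ x4) ∨ x3 ∨ ¬x1   [eliminate →]
≡ ¬((x1 → x4) ∧ (x4 → x1)) ∨ x3 ∨ ¬x1   [eliminate ↔]
≡ ¬((¬x1 ∨ x4) ∧ (x4 → x1)) ∨ x3 ∨ ¬x1   [eliminate →]
≡ ¬((¬x1 ∨ x4) ∧ (¬x4 ∨ x1)) ∨ x3 ∨ ¬x1   [eliminate →]
≡ ¬(¬x1 ∨ x4) ∨ ¬(¬x4 ∨ x1) ∨ x3 ∨ ¬x1   [De Morgan]
≡ (¬¬x1 ∧ ¬x4) ∨ ¬(¬x4 ∨ x1) ∨ x3 ∨ ¬x1   [De Morgan]
≡ (x1 ∧ ¬x4) ∨ ¬(¬x4 ∨ x1) ∨ x3 ∨ ¬x1   [double negation]
≡ (x1 ∧ ¬x4) ∨ (¬¬x4 ∧ ¬x1) ∨ x3 ∨ ¬x1   [De Morgan]
≡ (x1 ∧ ¬x4) ∨ (x4 ∧ ¬x1) ∨ x3 ∨ ¬x1   [double negation]
≡ (x1 ∧ ¬x4) ∨ x3 ∨ ¬x1   [simplify]

(x1 ∧ ¬x4) ∨ x3 ∨ ¬x1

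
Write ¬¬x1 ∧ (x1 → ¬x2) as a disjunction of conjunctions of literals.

¬¬x1 ∧ (x1 → ¬x2)
≡ ¬¬x1 ∧ (¬x1 ∨ ¬x2)   (eliminate →)
≡ x1 ∧ (¬x1 ∨ ¬x2)   (double negation)
≡ (x1 ∧ ¬x1) ∨ (x1 ∧ ¬x2)   (distribute ∧ over ∨)
≡ x1 ∧ ¬x2   (simplify)

x1 ∧ ¬x2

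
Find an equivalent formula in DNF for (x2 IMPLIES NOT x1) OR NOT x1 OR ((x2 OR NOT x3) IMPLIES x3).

NOT x2 OR NOT x1 OR x3

(x2 IMPLIES NOT x1) OR NOT x1 OR ((x2 OR NOT x3) IMPLIES x3)
≡ NOT x2 OR NOT x1 OR NOT x1 OR ((x2 OR NOT x3) IMPLIES x3)   [eliminate IMPLIES]
≡ NOT x2 OR NOT x1 OR NOT x1 OR NOT (x2 OR NOT x3) OR x3   [eliminate IMPLIES]
≡ NOT x2 OR NOT x1 OR NOT x1 OR (NOT x2 AND NOT NOT x3) OR x3   [De Morgan]
≡ NOT x2 OR NOT x1 OR NOT x1 OR (NOT x2 AND x3) OR x3   [double negation]
≡ NOT x2 OR NOT x1 OR x3   [simplify]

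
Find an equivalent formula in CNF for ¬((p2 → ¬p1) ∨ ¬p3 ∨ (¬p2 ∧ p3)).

p2 ∧ p1 ∧ p3

¬((p2 → ¬p1) ∨ ¬p3 ∨ (¬p2 ∧ p3))
⇔ ¬(¬p2 ∨ ¬p1 ∨ ¬p3 ∨ (¬p2 ∧ p3))
⇔ ¬¬p2 ∧ ¬¬p1 ∧ ¬¬p3 ∧ ¬(¬p2 ∧ p3)
⇔ p2 ∧ ¬¬p1 ∧ ¬¬p3 ∧ ¬(¬p2 ∧ p3)
⇔ p2 ∧ p1 ∧ ¬¬p3 ∧ ¬(¬p2 ∧ p3)
⇔ p2 ∧ p1 ∧ p3 ∧ ¬(¬p2 ∧ p3)
⇔ p2 ∧ p1 ∧ p3 ∧ (¬¬p2 ∨ ¬p3)
⇔ p2 ∧ p1 ∧ p3 ∧ (p2 ∨ ¬p3)
⇔ p2 ∧ p1 ∧ p3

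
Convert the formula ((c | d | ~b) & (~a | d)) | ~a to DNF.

((c | d | ~b) & (~a | d)) | ~a
⇔ (c & ~a) | (c & d) | (d & ~a) | (d & d) | (~b & ~a) | (~b & d) | ~a   (distribute & over |)
⇔ d | ~a   (simplify)

d | ~a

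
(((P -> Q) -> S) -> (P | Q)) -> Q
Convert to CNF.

(((P -> Q) -> S) -> (P | Q)) -> Q
= ~(((P -> Q) -> S) -> (P | Q)) | Q   [eliminate ->]
= ~(~((P -> Q) -> S) | P | Q) | Q   [eliminate ->]
= ~(~(~(P -> Q) | S) | P | Q) | Q   [eliminate ->]
= ~(~(~(~P | Q) | S) | P | Q) | Q   [eliminate ->]
= (~~(~(~P | Q) | S) & ~P & ~Q) | Q   [De Morgan]
= ((~(~P | Q) | S) & ~P & ~Q) | Q   [double negation]
= (((~~P & ~Q) | S) & ~P & ~Q) | Q   [De Morgan]
= (((P & ~Q) | S) & ~P & ~Q) | Q   [double negation]
= (P | S | Q) & (~Q | S | Q) & (~P | Q) & (~Q | Q)   [distribute | over &]
= (P | S | Q) & (~P | Q)   [simplify]

(P | S | Q) & (~P | Q)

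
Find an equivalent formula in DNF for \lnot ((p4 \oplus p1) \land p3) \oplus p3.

\lnot p3 \lor (p4 \land \lnot p1 \land p3) \lor (\lnot p4 \land p1 \land p3)

\lnot ((p4 \oplus p1) \land p3) \oplus p3
≡ (\lnot ((p4 \oplus p1) \land p3) \land \lnot p3) \lor (\lnot \lnot ((p4 \oplus p1) \land p3) \land p3)   [expand \oplus]
≡ (\lnot (((p4 \land \lnot p1) \lor (\lnot p4 \land p1)) \land p3) \land \lnot p3) \lor (\lnot \lnot ((p4 \oplus p1) \land p3) \land p3)   [expand \oplus]
≡ (\lnot (((p4 \land \lnot p1) \lor (\lnot p4 \land p1)) \land p3) \land \lnot p3) \lor (\lnot \lnot (((p4 \land \lnot p1) \lor (\lnot p4 \land p1)) \land p3) \land p3)   [expand \oplus]
≡ ((\lnot ((p4 \land \lnot p1) \lor (\lnot p4 \land p1)) \lor \lnot p3) \land \lnot p3) \lor (\lnot \lnot (((p4 \land \lnot p1) \lor (\lnot p4 \land p1)) \land p3) \land p3)   [De Morgan]
≡ (((\lnot (p4 \land \lnot p1) \land \lnot (\lnot p4 \land p1)) \lor \lnot p3) \land \lnot p3) \lor (\lnot \lnot (((p4 \land \lnot p1) \lor (\lnot p4 \land p1)) \land p3) \land p3)   [De Morgan]
≡ ((((\lnot p4 \lor \lnot \lnot p1) \land \lnot (\lnot p4 \land p1)) \lor \lnot p3) \land \lnot p3) \lor (\lnot \lnot (((p4 \land \lnot p1) \lor (\lnot p4 \land p1)) \land p3) \land p3)   [De Morgan]
≡ ((((\lnot p4 \lor p1) \land \lnot (\lnot p4 \land p1)) \lor \lnot p3) \land \lnot p3) \lor (\lnot \lnot (((p4 \land \lnot p1) \lor (\lnot p4 \land p1)) \land p3) \land p3)   [double negation]
≡ ((((\lnot p4 \lor p1) \land (\lnot \lnot p4 \lor \lnot p1)) \lor \lnot p3) \land \lnot p3) \lor (\lnot \lnot (((p4 \land \lnot p1) \lor (\lnot p4 \land p1)) \land p3) \land p3)   [De Morgan]
≡ ((((\lnot p4 \lor p1) \land (p4 \lor \lnot p1)) \lor \lnot p3) \land \lnot p3) \lor (\lnot \lnot (((p4 \land \lnot p1) \lor (\lnot p4 \land p1)) \land p3) \land p3)   [double negation]
≡ ((((\lnot p4 \lor p1) \land (p4 \lor \lnot p1)) \lor \lnot p3) \land \lnot p3) \lor (((p4 \land \lnot p1) \lor (\lnot p4 \land p1)) \land p3 \land p3)   [double negation]
≡ (\lnot p4 \land p4 \land \lnot p3) \lor (\lnot p4 \land \lnot p1 \land \lnot p3) \lor (p1 \land p4 \land \lnot p3) \lor (p1 \land \lnot p1 \land \lnot p3) \lor (\lnot p3 \land \lnot p3) \lor (p4 \land \lnot p1 \land p3 \land p3) \lor (\lnot p4 \land p1 \land p3 \land p3)   [distribute \land over \lor]
≡ \lnot p3 \lor (p4 \land \lnot p1 \land p3) \lor (\lnot p4 \land p1 \land p3)   [simplify]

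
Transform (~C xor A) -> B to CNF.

(C | A | B) & (~A | ~C | B)

(~C xor A) -> B
⇔ ~(~C xor A) | B
⇔ ~((~C | A) & ~(~C & A)) | B
⇔ ~(~C | A) | ~~(~C & A) | B
⇔ (~~C & ~A) | ~~(~C & A) | B
⇔ (C & ~A) | ~~(~C & A) | B
⇔ (C & ~A) | (~C & A) | B
⇔ (C | ~C | B) & (C | A | B) & (~A | ~C | B) & (~A | A | B)
⇔ (C | A | B) & (~A | ~C | B)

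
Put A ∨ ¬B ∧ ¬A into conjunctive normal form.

A ∨ ¬B ∧ ¬A
≡ (A ∨ ¬B) ∧ (A ∨ ¬A)   — distribute ∨ over ∧
≡ A ∨ ¬B   — simplify

A ∨ ¬B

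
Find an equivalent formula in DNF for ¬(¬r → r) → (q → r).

r ∨ ¬q

¬(¬r → r) → (q → r)
≡ ¬¬(¬r → r) ∨ (q → r)   — eliminate →
≡ ¬¬(¬¬r ∨ r) ∨ (q → r)   — eliminate →
≡ ¬¬(¬¬r ∨ r) ∨ ¬q ∨ r   — eliminate →
≡ ¬¬r ∨ r ∨ ¬q ∨ r   — double negation
≡ r ∨ r ∨ ¬q ∨ r   — double negation
≡ r ∨ ¬q   — simplify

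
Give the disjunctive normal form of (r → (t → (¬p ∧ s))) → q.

(r ∧ t ∧ p) ∨ (r ∧ t ∧ ¬s) ∨ q

(r → (t → (¬p ∧ s))) → q
⇔ ¬(r → (t → (¬p ∧ s))) ∨ q   [eliminate →]
⇔ ¬(¬r ∨ (t → (¬p ∧ s))) ∨ q   [eliminate →]
⇔ ¬(¬r ∨ ¬t ∨ (¬p ∧ s)) ∨ q   [eliminate →]
⇔ (¬¬r ∧ ¬¬t ∧ ¬(¬p ∧ s)) ∨ q   [De Morgan]
⇔ (r ∧ ¬¬t ∧ ¬(¬p ∧ s)) ∨ q   [double negation]
⇔ (r ∧ t ∧ ¬(¬p ∧ s)) ∨ q   [double negation]
⇔ (r ∧ t ∧ (¬¬p ∨ ¬s)) ∨ q   [De Morgan]
⇔ (r ∧ t ∧ (p ∨ ¬s)) ∨ q   [double negation]
⇔ (r ∧ t ∧ p) ∨ (r ∧ t ∧ ¬s) ∨ q   [distribute ∧ over ∨]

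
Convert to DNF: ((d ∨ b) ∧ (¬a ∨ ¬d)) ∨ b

((d ∨ b) ∧ (¬a ∨ ¬d)) ∨ b
= (d ∧ ¬a) ∨ (d ∧ ¬d) ∨ (b ∧ ¬a) ∨ (b ∧ ¬d) ∨ b   [distribute ∧ over ∨]
= (d ∧ ¬a) ∨ b   [simplify]

(d ∧ ¬a) ∨ b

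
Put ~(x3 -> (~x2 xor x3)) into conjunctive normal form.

x3 & (~x3 | ~x2)

~(x3 -> (~x2 xor x3))
≡ ~(~x3 | (~x2 xor x3))   [eliminate ->]
≡ ~(~x3 | ((~x2 | x3) & ~(~x2 & x3)))   [expand xor]
≡ ~~x3 & ~((~x2 | x3) & ~(~x2 & x3))   [De Morgan]
≡ x3 & ~((~x2 | x3) & ~(~x2 & x3))   [double negation]
≡ x3 & (~(~x2 | x3) | ~~(~x2 & x3))   [De Morgan]
≡ x3 & ((~~x2 & ~x3) | ~~(~x2 & x3))   [De Morgan]
≡ x3 & ((x2 & ~x3) | ~~(~x2 & x3))   [double negation]
≡ x3 & ((x2 & ~x3) | (~x2 & x3))   [double negation]
≡ x3 & (x2 | ~x2) & (x2 | x3) & (~x3 | ~x2) & (~x3 | x3)   [distribute | over &]
≡ x3 & (~x3 | ~x2)   [simplify]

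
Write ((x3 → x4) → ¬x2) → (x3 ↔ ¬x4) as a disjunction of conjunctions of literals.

¬x3 ∧ x2 ∨ x4 ∧ x2 ∨ ¬x3 ∧ x4 ∨ ¬x4 ∧ x3

((x3 → x4) → ¬x2) → (x3 ↔ ¬x4)
= ¬((x3 → x4) → ¬x2) ∨ (x3 ↔ ¬x4)   [eliminate →]
= ¬(¬(x3 → x4) ∨ ¬x2) ∨ (x3 ↔ ¬x4)   [eliminate →]
= ¬(¬(¬x3 ∨ x4) ∨ ¬x2) ∨ (x3 ↔ ¬x4)   [eliminate →]
= ¬(¬(¬x3 ∨ x4) ∨ ¬x2) ∨ (x3 → ¬x4) ∧ (¬x4 → x3)   [eliminate ↔]
= ¬(¬(¬x3 ∨ x4) ∨ ¬x2) ∨ (¬x3 ∨ ¬x4) ∧ (¬x4 → x3)   [eliminate →]
= ¬(¬(¬x3 ∨ x4) ∨ ¬x2) ∨ (¬x3 ∨ ¬x4) ∧ (¬¬x4 ∨ x3)   [eliminate →]
= ¬¬(¬x3 ∨ x4) ∧ ¬¬x2 ∨ (¬x3 ∨ ¬x4) ∧ (¬¬x4 ∨ x3)   [De Morgan]
= (¬x3 ∨ x4) ∧ ¬¬x2 ∨ (¬x3 ∨ ¬x4) ∧ (¬¬x4 ∨ x3)   [double negation]
= (¬x3 ∨ x4) ∧ x2 ∨ (¬x3 ∨ ¬x4) ∧ (¬¬x4 ∨ x3)   [double negation]
= (¬x3 ∨ x4) ∧ x2 ∨ (¬x3 ∨ ¬x4) ∧ (x4 ∨ x3)   [double negation]
= ¬x3 ∧ x2 ∨ x4 ∧ x2 ∨ ¬x3 ∧ x4 ∨ ¬x3 ∧ x3 ∨ ¬x4 ∧ x4 ∨ ¬x4 ∧ x3   [distribute ∧ over ∨]
= ¬x3 ∧ x2 ∨ x4 ∧ x2 ∨ ¬x3 ∧ x4 ∨ ¬x4 ∧ x3   [simplify]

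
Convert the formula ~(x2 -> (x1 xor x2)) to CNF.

x2 & (~x2 | x1)

~(x2 -> (x1 xor x2))
= ~(~x2 | (x1 xor x2))   — eliminate ->
= ~(~x2 | ((x1 | x2) & ~(x1 & x2)))   — expand xor
= ~~x2 & ~((x1 | x2) & ~(x1 & x2))   — De Morgan
= x2 & ~((x1 | x2) & ~(x1 & x2))   — double negation
= x2 & (~(x1 | x2) | ~~(x1 & x2))   — De Morgan
= x2 & ((~x1 & ~x2) | ~~(x1 & x2))   — De Morgan
= x2 & ((~x1 & ~x2) | (x1 & x2))   — double negation
= x2 & (~x1 | x1) & (~x1 | x2) & (~x2 | x1) & (~x2 | x2)   — distribute | over &
= x2 & (~x2 | x1)   — simplify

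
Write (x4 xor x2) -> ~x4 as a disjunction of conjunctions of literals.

(x2 & x4) | ~x4

(x4 xor x2) -> ~x4
≡ ~(x4 xor x2) | ~x4
≡ ~((x4 & ~x2) | (~x4 & x2)) | ~x4
≡ (~(x4 & ~x2) & ~(~x4 & x2)) | ~x4
≡ ((~x4 | ~~x2) & ~(~x4 & x2)) | ~x4
≡ ((~x4 | x2) & ~(~x4 & x2)) | ~x4
≡ ((~x4 | x2) & (~~x4 | ~x2)) | ~x4
≡ ((~x4 | x2) & (x4 | ~x2)) | ~x4
≡ (~x4 & x4) | (~x4 & ~x2) | (x2 & x4) | (x2 & ~x2) | ~x4
≡ (x2 & x4) | ~x4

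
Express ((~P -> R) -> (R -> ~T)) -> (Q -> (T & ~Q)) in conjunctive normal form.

((~P -> R) -> (R -> ~T)) -> (Q -> (T & ~Q))
≡ ~((~P -> R) -> (R -> ~T)) | (Q -> (T & ~Q))   [eliminate ->]
≡ ~(~(~P -> R) | (R -> ~T)) | (Q -> (T & ~Q))   [eliminate ->]
≡ ~(~(~~P | R) | (R -> ~T)) | (Q -> (T & ~Q))   [eliminate ->]
≡ ~(~(~~P | R) | ~R | ~T) | (Q -> (T & ~Q))   [eliminate ->]
≡ ~(~(~~P | R) | ~R | ~T) | ~Q | (T & ~Q)   [eliminate ->]
≡ (~~(~~P | R) & ~~R & ~~T) | ~Q | (T & ~Q)   [De Morgan]
≡ ((~~P | R) & ~~R & ~~T) | ~Q | (T & ~Q)   [double negation]
≡ ((P | R) & ~~R & ~~T) | ~Q | (T & ~Q)   [double negation]
≡ ((P | R) & R & ~~T) | ~Q | (T & ~Q)   [double negation]
≡ ((P | R) & R & T) | ~Q | (T & ~Q)   [double negation]
≡ (P | R | ~Q | T) & (P | R | ~Q | ~Q) & (R | ~Q | T) & (R | ~Q | ~Q) & (T | ~Q | T) & (T | ~Q | ~Q)   [distribute | over &]
≡ (R | ~Q) & (T | ~Q)   [simplify]

(R | ~Q) & (T | ~Q)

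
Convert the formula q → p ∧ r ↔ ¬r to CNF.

(q ∨ ¬r) ∧ (¬p ∨ ¬r) ∧ (r ∨ ¬q)

q → p ∧ r ↔ ¬r
⇔ ((q → p ∧ r) → ¬r) ∧ (¬r → (q → p ∧ r))   [eliminate ↔]
⇔ (¬(q → p ∧ r) ∨ ¬r) ∧ (¬r → (q → p ∧ r))   [eliminate →]
⇔ (¬(¬q ∨ p ∧ r) ∨ ¬r) ∧ (¬r → (q → p ∧ r))   [eliminate →]
⇔ (¬(¬q ∨ p ∧ r) ∨ ¬r) ∧ (¬¬r ∨ (q → p ∧ r))   [eliminate →]
⇔ (¬(¬q ∨ p ∧ r) ∨ ¬r) ∧ (¬¬r ∨ ¬q ∨ p ∧ r)   [eliminate →]
⇔ (¬¬q ∧ ¬(p ∧ r) ∨ ¬r) ∧ (¬¬r ∨ ¬q ∨ p ∧ r)   [De Morgan]
⇔ (q ∧ ¬(p ∧ r) ∨ ¬r) ∧ (¬¬r ∨ ¬q ∨ p ∧ r)   [double negation]
⇔ (q ∧ (¬p ∨ ¬r) ∨ ¬r) ∧ (¬¬r ∨ ¬q ∨ p ∧ r)   [De Morgan]
⇔ (q ∧ (¬p ∨ ¬r) ∨ ¬r) ∧ (r ∨ ¬q ∨ p ∧ r)   [double negation]
⇔ (q ∨ ¬r) ∧ (¬p ∨ ¬r ∨ ¬r) ∧ (r ∨ ¬q ∨ p) ∧ (r ∨ ¬q ∨ r)   [distribute ∨ over ∧]
⇔ (q ∨ ¬r) ∧ (¬p ∨ ¬r) ∧ (r ∨ ¬q)   [simplify]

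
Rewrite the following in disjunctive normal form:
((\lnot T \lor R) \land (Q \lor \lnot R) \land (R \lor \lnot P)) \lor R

((\lnot T \lor R) \land (Q \lor \lnot R) \land (R \lor \lnot P)) \lor R
⇔ (\lnot T \land Q \land R) \lor (\lnot T \land Q \land \lnot P) \lor (\lnot T \land \lnot R \land R) \lor (\lnot T \land \lnot R \land \lnot P) \lor (R \land Q \land R) \lor (R \land Q \land \lnot P) \lor (R \land \lnot R \land R) \lor (R \land \lnot R \land \lnot P) \lor R   [distribute \land over \lor]
⇔ (\lnot T \land Q \land \lnot P) \lor (\lnot T \land \lnot R \land \lnot P) \lor R   [simplify]

(\lnot T \land Q \land \lnot P) \lor (\lnot T \land \lnot R \land \lnot P) \lor R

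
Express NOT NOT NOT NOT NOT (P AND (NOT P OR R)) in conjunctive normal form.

NOT NOT NOT NOT NOT (P AND (NOT P OR R))
≡ NOT NOT NOT (P AND (NOT P OR R))   [double negation]
≡ NOT (P AND (NOT P OR R))   [double negation]
≡ NOT P OR NOT (NOT P OR R)   [De Morgan]
≡ NOT P OR (NOT NOT P AND NOT R)   [De Morgan]
≡ NOT P OR (P AND NOT R)   [double negation]
≡ (NOT P OR P) AND (NOT P OR NOT R)   [distribute OR over AND]
≡ NOT P OR NOT R   [simplify]

NOT P OR NOT R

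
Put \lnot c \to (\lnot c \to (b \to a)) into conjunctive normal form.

c \lor \lnot b \lor a

\lnot c \to (\lnot c \to (b \to a))
≡ \lnot \lnot c \lor (\lnot c \to (b \to a))   [eliminate \to]
≡ \lnot \lnot c \lor \lnot \lnot c \lor (b \to a)   [eliminate \to]
≡ \lnot \lnot c \lor \lnot \lnot c \lor \lnot b \lor a   [eliminate \to]
≡ c \lor \lnot \lnot c \lor \lnot b \lor a   [double negation]
≡ c \lor c \lor \lnot b \lor a   [double negation]
≡ c \lor \lnot b \lor a   [simplify]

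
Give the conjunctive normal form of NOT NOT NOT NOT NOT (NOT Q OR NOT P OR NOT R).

Q AND P AND R

NOT NOT NOT NOT NOT (NOT Q OR NOT P OR NOT R)
= NOT NOT NOT (NOT Q OR NOT P OR NOT R)   — double negation
= NOT (NOT Q OR NOT P OR NOT R)   — double negation
= NOT NOT Q AND NOT NOT P AND NOT NOT R   — De Morgan
= Q AND NOT NOT P AND NOT NOT R   — double negation
= Q AND P AND NOT NOT R   — double negation
= Q AND P AND R   — double negation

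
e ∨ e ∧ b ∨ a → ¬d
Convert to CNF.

e ∨ e ∧ b ∨ a → ¬d
= ¬(e ∨ e ∧ b ∨ a) ∨ ¬d   [eliminate →]
= ¬e ∧ ¬(e ∧ b) ∧ ¬a ∨ ¬d   [De Morgan]
= ¬e ∧ (¬e ∨ ¬b) ∧ ¬a ∨ ¬d   [De Morgan]
= (¬e ∨ ¬d) ∧ (¬e ∨ ¬b ∨ ¬d) ∧ (¬a ∨ ¬d)   [distribute ∨ over ∧]
= (¬e ∨ ¬d) ∧ (¬a ∨ ¬d)   [simplify]

(¬e ∨ ¬d) ∧ (¬a ∨ ¬d)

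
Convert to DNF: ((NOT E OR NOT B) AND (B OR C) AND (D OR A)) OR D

((NOT E OR NOT B) AND (B OR C) AND (D OR A)) OR D
≡ (NOT E AND B AND D) OR (NOT E AND B AND A) OR (NOT E AND C AND D) OR (NOT E AND C AND A) OR (NOT B AND B AND D) OR (NOT B AND B AND A) OR (NOT B AND C AND D) OR (NOT B AND C AND A) OR D   — distribute AND over OR
≡ (NOT E AND B AND A) OR (NOT E AND C AND A) OR (NOT B AND C AND A) OR D   — simplify

(NOT E AND B AND A) OR (NOT E AND C AND A) OR (NOT B AND C AND A) OR D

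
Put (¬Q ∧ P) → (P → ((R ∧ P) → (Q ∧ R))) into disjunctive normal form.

Q ∨ ¬P ∨ ¬R

(¬Q ∧ P) → (P → ((R ∧ P) → (Q ∧ R)))
⇔ ¬(¬Q ∧ P) ∨ (P → ((R ∧ P) → (Q ∧ R)))
⇔ ¬(¬Q ∧ P) ∨ ¬P ∨ ((R ∧ P) → (Q ∧ R))
⇔ ¬(¬Q ∧ P) ∨ ¬P ∨ ¬(R ∧ P) ∨ (Q ∧ R)
⇔ ¬¬Q ∨ ¬P ∨ ¬P ∨ ¬(R ∧ P) ∨ (Q ∧ R)
⇔ Q ∨ ¬P ∨ ¬P ∨ ¬(R ∧ P) ∨ (Q ∧ R)
⇔ Q ∨ ¬P ∨ ¬P ∨ ¬R ∨ ¬P ∨ (Q ∧ R)
⇔ Q ∨ ¬P ∨ ¬R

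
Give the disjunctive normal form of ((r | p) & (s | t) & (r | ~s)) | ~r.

((r | p) & (s | t) & (r | ~s)) | ~r
≡ (r & s & r) | (r & s & ~s) | (r & t & r) | (r & t & ~s) | (p & s & r) | (p & s & ~s) | (p & t & r) | (p & t & ~s) | ~r
≡ (r & s) | (r & t) | (p & t & ~s) | ~r

(r & s) | (r & t) | (p & t & ~s) | ~r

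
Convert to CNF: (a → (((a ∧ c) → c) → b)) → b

(a → (((a ∧ c) → c) → b)) → b
= ¬(a → (((a ∧ c) → c) → b)) ∨ b
= ¬(¬a ∨ (((a ∧ c) → c) → b)) ∨ b
= ¬(¬a ∨ ¬((a ∧ c) → c) ∨ b) ∨ b
= ¬(¬a ∨ ¬(¬(a ∧ c) ∨ c) ∨ b) ∨ b
= (¬¬a ∧ ¬¬(¬(a ∧ c) ∨ c) ∧ ¬b) ∨ b
= (a ∧ ¬¬(¬(a ∧ c) ∨ c) ∧ ¬b) ∨ b
= (a ∧ (¬(a ∧ c) ∨ c) ∧ ¬b) ∨ b
= (a ∧ (¬a ∨ ¬c ∨ c) ∧ ¬b) ∨ b
= (a ∨ b) ∧ (¬a ∨ ¬c ∨ c ∨ b) ∧ (¬b ∨ b)
= a ∨ b

a ∨ b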